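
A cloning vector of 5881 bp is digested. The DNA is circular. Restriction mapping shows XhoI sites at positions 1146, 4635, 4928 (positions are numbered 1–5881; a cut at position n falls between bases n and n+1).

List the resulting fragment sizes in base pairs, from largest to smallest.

Circular molecule, 3 cuts → 3 fragments:
  4635 − 1146 = 3489 bp
  4928 − 4635 = 293 bp
  wrap: 5881 − 4928 + 1146 = 2099 bp
Sorted largest to smallest: 3489, 2099, 293 bp.

3489, 2099, 293 bp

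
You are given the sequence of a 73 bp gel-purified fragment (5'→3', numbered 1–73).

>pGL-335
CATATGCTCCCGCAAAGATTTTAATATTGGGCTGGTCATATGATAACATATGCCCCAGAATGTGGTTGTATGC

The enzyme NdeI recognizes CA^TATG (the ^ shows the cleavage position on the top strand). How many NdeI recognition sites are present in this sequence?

3

CATATG occurs starting at positions 1, 37, 47.
NdeI cuts at 3 sites.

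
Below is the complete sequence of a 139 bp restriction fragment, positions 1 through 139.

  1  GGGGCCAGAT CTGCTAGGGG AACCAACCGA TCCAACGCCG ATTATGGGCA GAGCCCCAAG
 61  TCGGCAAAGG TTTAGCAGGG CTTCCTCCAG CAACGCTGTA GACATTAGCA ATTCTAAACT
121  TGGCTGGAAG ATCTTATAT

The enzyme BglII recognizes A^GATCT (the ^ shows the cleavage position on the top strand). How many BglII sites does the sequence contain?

AGATCT occurs starting at positions 7, 129.
BglII cuts at 2 sites.

2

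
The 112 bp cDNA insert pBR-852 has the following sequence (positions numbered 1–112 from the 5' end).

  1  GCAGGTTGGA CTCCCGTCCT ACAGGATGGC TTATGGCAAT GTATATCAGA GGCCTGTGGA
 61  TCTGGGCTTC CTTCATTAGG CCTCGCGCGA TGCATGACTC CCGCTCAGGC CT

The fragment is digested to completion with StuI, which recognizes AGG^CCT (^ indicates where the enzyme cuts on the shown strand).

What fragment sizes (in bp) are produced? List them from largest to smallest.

StuI sites (AGGCCT) start at positions 50, 78, 107.
StuI cuts after base 3 of each site, so after positions 52, 80, 109.
Linear molecule, 3 cuts → 4 fragments:
  1–52 → 52 bp
  53–80 → 28 bp
  81–109 → 29 bp
  110–112 → 3 bp
Sorted largest to smallest: 52, 29, 28, 3 bp.

52, 29, 28, 3 bp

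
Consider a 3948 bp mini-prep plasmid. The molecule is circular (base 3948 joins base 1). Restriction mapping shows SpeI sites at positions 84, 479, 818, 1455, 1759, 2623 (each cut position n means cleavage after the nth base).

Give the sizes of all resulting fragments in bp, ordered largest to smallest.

1409, 864, 637, 395, 339, 304 bp

Circular molecule, 6 cuts → 6 fragments:
  479 − 84 = 395 bp
  818 − 479 = 339 bp
  1455 − 818 = 637 bp
  1759 − 1455 = 304 bp
  2623 − 1759 = 864 bp
  wrap: 3948 − 2623 + 84 = 1409 bp
Sorted largest to smallest: 1409, 864, 637, 395, 339, 304 bp.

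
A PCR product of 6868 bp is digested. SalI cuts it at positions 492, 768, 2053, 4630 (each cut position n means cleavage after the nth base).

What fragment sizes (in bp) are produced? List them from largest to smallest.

Linear molecule, 4 cuts → 5 fragments:
  492 − 0 = 492 bp
  768 − 492 = 276 bp
  2053 − 768 = 1285 bp
  4630 − 2053 = 2577 bp
  6868 − 4630 = 2238 bp
Sorted largest to smallest: 2577, 2238, 1285, 492, 276 bp.

2577, 2238, 1285, 492, 276 bp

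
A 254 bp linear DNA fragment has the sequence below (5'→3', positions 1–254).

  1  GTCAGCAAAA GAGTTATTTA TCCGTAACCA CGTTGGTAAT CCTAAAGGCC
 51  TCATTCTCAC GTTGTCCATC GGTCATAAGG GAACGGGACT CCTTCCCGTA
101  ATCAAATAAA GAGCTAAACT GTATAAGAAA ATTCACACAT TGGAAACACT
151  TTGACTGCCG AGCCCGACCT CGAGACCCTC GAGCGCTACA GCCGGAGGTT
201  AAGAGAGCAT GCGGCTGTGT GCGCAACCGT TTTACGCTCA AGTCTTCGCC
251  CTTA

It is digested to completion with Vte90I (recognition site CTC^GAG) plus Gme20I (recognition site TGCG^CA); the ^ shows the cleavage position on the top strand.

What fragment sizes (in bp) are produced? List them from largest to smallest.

171, 43, 31, 9 bp

Vte90I sites (CTCGAG) start at positions 169, 178.
Vte90I cuts after base 3 of each site, so after positions 171, 180.
The Gme20I site (TGCGCA) starts at position 220.
Gme20I cuts after base 4 of each site, so after position 223.
Combined cut positions: 171, 180, 223.
Linear molecule, 3 cuts → 4 fragments:
  1–171 → 171 bp
  172–180 → 9 bp
  181–223 → 43 bp
  224–254 → 31 bp
Sorted largest to smallest: 171, 43, 31, 9 bp.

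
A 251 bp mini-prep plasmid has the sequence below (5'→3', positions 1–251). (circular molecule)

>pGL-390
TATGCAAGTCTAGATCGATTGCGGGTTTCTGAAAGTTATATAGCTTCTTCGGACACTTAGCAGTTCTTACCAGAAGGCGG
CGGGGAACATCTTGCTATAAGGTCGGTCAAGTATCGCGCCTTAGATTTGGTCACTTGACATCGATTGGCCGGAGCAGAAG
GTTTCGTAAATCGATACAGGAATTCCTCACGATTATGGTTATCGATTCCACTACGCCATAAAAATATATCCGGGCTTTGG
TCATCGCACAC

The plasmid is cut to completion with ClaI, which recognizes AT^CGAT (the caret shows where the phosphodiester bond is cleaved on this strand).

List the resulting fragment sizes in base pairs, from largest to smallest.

ClaI sites (ATCGAT) start at positions 14, 140, 170, 201.
ClaI cuts after base 2 of each site, so after positions 15, 141, 171, 202.
Circular molecule, 4 cuts → 4 fragments:
  16–141 → 126 bp
  142–171 → 30 bp
  172–202 → 31 bp
  203–251 then 1–15 → 49 + 15 = 64 bp
Sorted largest to smallest: 126, 64, 31, 30 bp.

126, 64, 31, 30 bp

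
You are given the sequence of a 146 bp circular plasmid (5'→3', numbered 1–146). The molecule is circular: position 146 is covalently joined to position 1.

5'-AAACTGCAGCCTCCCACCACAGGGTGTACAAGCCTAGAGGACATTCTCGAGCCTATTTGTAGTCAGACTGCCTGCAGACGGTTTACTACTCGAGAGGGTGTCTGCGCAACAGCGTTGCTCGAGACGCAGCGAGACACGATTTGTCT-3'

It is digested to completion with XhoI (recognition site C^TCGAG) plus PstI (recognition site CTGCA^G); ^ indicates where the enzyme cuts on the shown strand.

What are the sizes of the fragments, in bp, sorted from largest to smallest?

38, 36, 30, 29, 13 bp

XhoI sites (CTCGAG) start at positions 46, 89, 118.
XhoI cuts after the first base of each site, so after positions 46, 89, 118.
PstI sites (CTGCAG) start at positions 4, 72.
PstI cuts after base 5 of each site (before the last base), so after positions 8, 76.
Combined cut positions: 8, 46, 76, 89, 118.
Circular molecule, 5 cuts → 5 fragments:
  9–46 → 38 bp
  47–76 → 30 bp
  77–89 → 13 bp
  90–118 → 29 bp
  119–146 then 1–8 → 28 + 8 = 36 bp
Sorted largest to smallest: 38, 36, 30, 29, 13 bp.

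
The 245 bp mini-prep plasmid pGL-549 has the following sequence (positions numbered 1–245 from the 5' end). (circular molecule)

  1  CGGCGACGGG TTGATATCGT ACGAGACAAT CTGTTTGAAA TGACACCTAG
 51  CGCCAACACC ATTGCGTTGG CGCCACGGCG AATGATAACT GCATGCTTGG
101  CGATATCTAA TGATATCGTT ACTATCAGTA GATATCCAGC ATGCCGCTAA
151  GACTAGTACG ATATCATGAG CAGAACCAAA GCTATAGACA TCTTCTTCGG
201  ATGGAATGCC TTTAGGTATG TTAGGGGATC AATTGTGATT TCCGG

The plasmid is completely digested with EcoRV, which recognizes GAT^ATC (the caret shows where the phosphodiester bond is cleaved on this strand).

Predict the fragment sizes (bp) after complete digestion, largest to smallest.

EcoRV sites (GATATC) start at positions 13, 102, 112, 131, 160.
EcoRV cuts after base 3 of each site, so after positions 15, 104, 114, 133, 162.
Circular molecule, 5 cuts → 5 fragments:
  16–104 → 89 bp
  105–114 → 10 bp
  115–133 → 19 bp
  134–162 → 29 bp
  163–245 then 1–15 → 83 + 15 = 98 bp
Sorted largest to smallest: 98, 89, 29, 19, 10 bp.

98, 89, 29, 19, 10 bp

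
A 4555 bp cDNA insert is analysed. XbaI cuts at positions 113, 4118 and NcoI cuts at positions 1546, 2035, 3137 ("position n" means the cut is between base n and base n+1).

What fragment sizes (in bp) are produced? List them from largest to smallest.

Combined cut positions (sorted): 113, 1546, 2035, 3137, 4118.
Linear molecule, 5 cuts → 6 fragments:
  113 − 0 = 113 bp
  1546 − 113 = 1433 bp
  2035 − 1546 = 489 bp
  3137 − 2035 = 1102 bp
  4118 − 3137 = 981 bp
  4555 − 4118 = 437 bp
Sorted largest to smallest: 1433, 1102, 981, 489, 437, 113 bp.

1433, 1102, 981, 489, 437, 113 bp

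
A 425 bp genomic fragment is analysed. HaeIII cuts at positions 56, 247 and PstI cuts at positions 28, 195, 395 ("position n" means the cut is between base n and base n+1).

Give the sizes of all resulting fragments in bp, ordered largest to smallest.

Combined cut positions (sorted): 28, 56, 195, 247, 395.
Linear molecule, 5 cuts → 6 fragments:
  28 − 0 = 28 bp
  56 − 28 = 28 bp
  195 − 56 = 139 bp
  247 − 195 = 52 bp
  395 − 247 = 148 bp
  425 − 395 = 30 bp
Sorted largest to smallest: 148, 139, 52, 30, 28, 28 bp.

148, 139, 52, 30, 28, 28 bp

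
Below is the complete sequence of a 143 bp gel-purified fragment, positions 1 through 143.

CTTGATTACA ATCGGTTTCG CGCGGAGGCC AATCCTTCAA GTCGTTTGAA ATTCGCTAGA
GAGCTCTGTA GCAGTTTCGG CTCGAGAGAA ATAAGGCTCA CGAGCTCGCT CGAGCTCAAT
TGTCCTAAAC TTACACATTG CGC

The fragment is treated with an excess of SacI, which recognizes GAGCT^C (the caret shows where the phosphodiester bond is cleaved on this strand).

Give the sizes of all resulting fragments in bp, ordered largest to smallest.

SacI sites (GAGCTC) start at positions 61, 102, 112.
SacI cuts after base 5 of each site (before the last base), so after positions 65, 106, 116.
Linear molecule, 3 cuts → 4 fragments:
  1–65 → 65 bp
  66–106 → 41 bp
  107–116 → 10 bp
  117–143 → 27 bp
Sorted largest to smallest: 65, 41, 27, 10 bp.

65, 41, 27, 10 bp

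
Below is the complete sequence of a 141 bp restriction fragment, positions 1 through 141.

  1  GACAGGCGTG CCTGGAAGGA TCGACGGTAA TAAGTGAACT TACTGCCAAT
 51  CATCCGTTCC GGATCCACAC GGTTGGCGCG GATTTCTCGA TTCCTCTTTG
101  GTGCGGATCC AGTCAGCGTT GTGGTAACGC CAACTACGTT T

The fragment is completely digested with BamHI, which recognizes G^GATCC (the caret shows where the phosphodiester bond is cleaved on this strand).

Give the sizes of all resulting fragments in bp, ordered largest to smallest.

61, 44, 36 bp

BamHI sites (GGATCC) start at positions 61, 105.
BamHI cuts after the first base of each site, so after positions 61, 105.
Linear molecule, 2 cuts → 3 fragments:
  1–61 → 61 bp
  62–105 → 44 bp
  106–141 → 36 bp
Sorted largest to smallest: 61, 44, 36 bp.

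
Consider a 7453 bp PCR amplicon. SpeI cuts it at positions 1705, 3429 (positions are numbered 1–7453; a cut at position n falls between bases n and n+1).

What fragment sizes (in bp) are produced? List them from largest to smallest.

4024, 1724, 1705 bp

Linear molecule, 2 cuts → 3 fragments:
  1705 − 0 = 1705 bp
  3429 − 1705 = 1724 bp
  7453 − 3429 = 4024 bp
Sorted largest to smallest: 4024, 1724, 1705 bp.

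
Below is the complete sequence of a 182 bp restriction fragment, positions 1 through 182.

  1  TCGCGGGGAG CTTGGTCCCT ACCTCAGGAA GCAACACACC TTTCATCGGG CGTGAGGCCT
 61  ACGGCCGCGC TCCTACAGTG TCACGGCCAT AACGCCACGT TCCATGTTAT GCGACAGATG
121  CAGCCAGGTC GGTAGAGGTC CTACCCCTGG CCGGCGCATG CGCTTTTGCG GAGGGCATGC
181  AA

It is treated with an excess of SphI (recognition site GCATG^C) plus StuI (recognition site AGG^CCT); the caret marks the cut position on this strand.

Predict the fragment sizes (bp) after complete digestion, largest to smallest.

103, 57, 19, 3 bp

SphI sites (GCATGC) start at positions 156, 175.
SphI cuts after base 5 of each site (before the last base), so after positions 160, 179.
The StuI site (AGGCCT) starts at position 55.
StuI cuts after base 3 of each site, so after position 57.
Combined cut positions: 57, 160, 179.
Linear molecule, 3 cuts → 4 fragments:
  1–57 → 57 bp
  58–160 → 103 bp
  161–179 → 19 bp
  180–182 → 3 bp
Sorted largest to smallest: 103, 57, 19, 3 bp.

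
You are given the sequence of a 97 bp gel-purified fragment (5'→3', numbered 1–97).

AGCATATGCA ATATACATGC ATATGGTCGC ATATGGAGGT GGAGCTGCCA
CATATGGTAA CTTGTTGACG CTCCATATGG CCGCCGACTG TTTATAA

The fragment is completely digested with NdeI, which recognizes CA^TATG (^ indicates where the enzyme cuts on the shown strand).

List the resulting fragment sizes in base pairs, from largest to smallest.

23, 22, 21, 17, 10, 4 bp

NdeI sites (CATATG) start at positions 3, 20, 30, 51, 74.
NdeI cuts after base 2 of each site, so after positions 4, 21, 31, 52, 75.
Linear molecule, 5 cuts → 6 fragments:
  1–4 → 4 bp
  5–21 → 17 bp
  22–31 → 10 bp
  32–52 → 21 bp
  53–75 → 23 bp
  76–97 → 22 bp
Sorted largest to smallest: 23, 22, 21, 17, 10, 4 bp.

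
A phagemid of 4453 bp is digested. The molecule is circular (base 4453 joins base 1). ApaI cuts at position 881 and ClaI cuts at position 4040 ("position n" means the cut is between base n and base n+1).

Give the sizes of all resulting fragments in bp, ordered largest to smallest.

Combined cut positions (sorted): 881, 4040.
Circular molecule, 2 cuts → 2 fragments:
  4040 − 881 = 3159 bp
  wrap: 4453 − 4040 + 881 = 1294 bp
Sorted largest to smallest: 3159, 1294 bp.

3159, 1294 bp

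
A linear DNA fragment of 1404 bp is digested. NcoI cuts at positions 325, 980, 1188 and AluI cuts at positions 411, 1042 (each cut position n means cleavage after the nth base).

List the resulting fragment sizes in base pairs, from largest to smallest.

Combined cut positions (sorted): 325, 411, 980, 1042, 1188.
Linear molecule, 5 cuts → 6 fragments:
  325 − 0 = 325 bp
  411 − 325 = 86 bp
  980 − 411 = 569 bp
  1042 − 980 = 62 bp
  1188 − 1042 = 146 bp
  1404 − 1188 = 216 bp
Sorted largest to smallest: 569, 325, 216, 146, 86, 62 bp.

569, 325, 216, 146, 86, 62 bp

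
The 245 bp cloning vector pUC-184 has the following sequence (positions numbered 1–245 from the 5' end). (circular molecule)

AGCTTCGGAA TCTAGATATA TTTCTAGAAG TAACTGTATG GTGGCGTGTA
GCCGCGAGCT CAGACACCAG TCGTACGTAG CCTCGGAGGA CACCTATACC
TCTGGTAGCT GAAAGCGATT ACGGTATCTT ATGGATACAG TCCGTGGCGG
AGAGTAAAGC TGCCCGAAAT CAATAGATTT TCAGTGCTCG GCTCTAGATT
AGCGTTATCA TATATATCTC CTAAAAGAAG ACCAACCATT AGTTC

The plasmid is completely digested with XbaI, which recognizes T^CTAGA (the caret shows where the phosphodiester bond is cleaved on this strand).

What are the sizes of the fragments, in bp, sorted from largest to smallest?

XbaI sites (TCTAGA) start at positions 11, 23, 193.
XbaI cuts after the first base of each site, so after positions 11, 23, 193.
Circular molecule, 3 cuts → 3 fragments:
  12–23 → 12 bp
  24–193 → 170 bp
  194–245 then 1–11 → 52 + 11 = 63 bp
Sorted largest to smallest: 170, 63, 12 bp.

170, 63, 12 bp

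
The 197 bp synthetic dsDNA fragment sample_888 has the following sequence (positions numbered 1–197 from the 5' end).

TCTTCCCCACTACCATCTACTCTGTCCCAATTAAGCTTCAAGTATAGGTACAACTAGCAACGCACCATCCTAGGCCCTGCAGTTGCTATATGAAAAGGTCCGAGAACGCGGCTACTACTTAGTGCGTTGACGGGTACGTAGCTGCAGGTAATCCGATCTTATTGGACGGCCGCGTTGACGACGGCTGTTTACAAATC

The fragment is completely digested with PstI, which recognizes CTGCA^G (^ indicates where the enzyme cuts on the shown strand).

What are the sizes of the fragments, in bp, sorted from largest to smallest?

81, 65, 51 bp

PstI sites (CTGCAG) start at positions 77, 142.
PstI cuts after base 5 of each site (before the last base), so after positions 81, 146.
Linear molecule, 2 cuts → 3 fragments:
  1–81 → 81 bp
  82–146 → 65 bp
  147–197 → 51 bp
Sorted largest to smallest: 81, 65, 51 bp.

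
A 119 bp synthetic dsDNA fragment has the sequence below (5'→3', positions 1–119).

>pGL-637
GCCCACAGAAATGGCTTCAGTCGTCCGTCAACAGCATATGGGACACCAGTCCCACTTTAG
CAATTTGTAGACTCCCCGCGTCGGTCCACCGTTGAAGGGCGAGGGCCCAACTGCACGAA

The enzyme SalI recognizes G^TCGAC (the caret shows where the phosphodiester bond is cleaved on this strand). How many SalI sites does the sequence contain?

No occurrence of GTCGAC is present in the sequence.
SalI does not cut: 0 sites.

0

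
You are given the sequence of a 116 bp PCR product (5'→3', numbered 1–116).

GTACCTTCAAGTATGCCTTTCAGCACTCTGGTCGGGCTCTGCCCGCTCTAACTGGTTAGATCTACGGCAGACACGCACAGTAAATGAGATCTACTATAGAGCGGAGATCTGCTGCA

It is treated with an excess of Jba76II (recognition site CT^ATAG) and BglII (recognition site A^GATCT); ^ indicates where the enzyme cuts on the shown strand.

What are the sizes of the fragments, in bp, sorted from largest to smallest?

58, 29, 11, 10, 8 bp

The Jba76II site (CTATAG) starts at position 94.
Jba76II cuts after base 2 of each site, so after position 95.
BglII sites (AGATCT) start at positions 58, 87, 105.
BglII cuts after the first base of each site, so after positions 58, 87, 105.
Combined cut positions: 58, 87, 95, 105.
Linear molecule, 4 cuts → 5 fragments:
  1–58 → 58 bp
  59–87 → 29 bp
  88–95 → 8 bp
  96–105 → 10 bp
  106–116 → 11 bp
Sorted largest to smallest: 58, 29, 11, 10, 8 bp.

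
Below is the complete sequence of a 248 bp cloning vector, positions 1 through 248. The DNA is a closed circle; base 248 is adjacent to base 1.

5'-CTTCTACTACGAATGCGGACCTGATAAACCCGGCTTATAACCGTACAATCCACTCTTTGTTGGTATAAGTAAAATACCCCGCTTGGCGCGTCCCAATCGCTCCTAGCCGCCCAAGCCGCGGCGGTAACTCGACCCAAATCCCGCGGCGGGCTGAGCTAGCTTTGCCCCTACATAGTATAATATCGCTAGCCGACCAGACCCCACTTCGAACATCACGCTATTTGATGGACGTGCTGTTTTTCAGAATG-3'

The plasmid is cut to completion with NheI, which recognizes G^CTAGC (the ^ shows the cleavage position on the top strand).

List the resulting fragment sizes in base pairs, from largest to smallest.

218, 30 bp

NheI sites (GCTAGC) start at positions 155, 185.
NheI cuts after the first base of each site, so after positions 155, 185.
Circular molecule, 2 cuts → 2 fragments:
  156–185 → 30 bp
  186–248 then 1–155 → 63 + 155 = 218 bp
Sorted largest to smallest: 218, 30 bp.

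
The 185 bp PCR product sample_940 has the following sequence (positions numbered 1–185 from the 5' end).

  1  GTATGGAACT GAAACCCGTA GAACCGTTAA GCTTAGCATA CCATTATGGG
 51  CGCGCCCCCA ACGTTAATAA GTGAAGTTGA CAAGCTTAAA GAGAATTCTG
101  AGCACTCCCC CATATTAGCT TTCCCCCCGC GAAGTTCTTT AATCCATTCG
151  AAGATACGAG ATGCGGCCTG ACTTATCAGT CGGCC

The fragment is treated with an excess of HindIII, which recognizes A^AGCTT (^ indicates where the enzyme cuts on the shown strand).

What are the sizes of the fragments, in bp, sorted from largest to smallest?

HindIII sites (AAGCTT) start at positions 29, 82.
HindIII cuts after the first base of each site, so after positions 29, 82.
Linear molecule, 2 cuts → 3 fragments:
  1–29 → 29 bp
  30–82 → 53 bp
  83–185 → 103 bp
Sorted largest to smallest: 103, 53, 29 bp.

103, 53, 29 bp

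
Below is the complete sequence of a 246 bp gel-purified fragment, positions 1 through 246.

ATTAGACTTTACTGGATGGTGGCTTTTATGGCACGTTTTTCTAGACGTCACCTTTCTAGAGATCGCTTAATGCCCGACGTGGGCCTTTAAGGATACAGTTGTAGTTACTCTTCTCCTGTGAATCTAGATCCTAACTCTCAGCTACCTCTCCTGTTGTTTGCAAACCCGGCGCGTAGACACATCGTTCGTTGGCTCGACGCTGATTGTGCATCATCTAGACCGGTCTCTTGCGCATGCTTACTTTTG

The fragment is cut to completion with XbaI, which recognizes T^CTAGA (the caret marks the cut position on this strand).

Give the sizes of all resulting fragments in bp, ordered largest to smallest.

XbaI sites (TCTAGA) start at positions 40, 55, 123, 214.
XbaI cuts after the first base of each site, so after positions 40, 55, 123, 214.
Linear molecule, 4 cuts → 5 fragments:
  1–40 → 40 bp
  41–55 → 15 bp
  56–123 → 68 bp
  124–214 → 91 bp
  215–246 → 32 bp
Sorted largest to smallest: 91, 68, 40, 32, 15 bp.

91, 68, 40, 32, 15 bp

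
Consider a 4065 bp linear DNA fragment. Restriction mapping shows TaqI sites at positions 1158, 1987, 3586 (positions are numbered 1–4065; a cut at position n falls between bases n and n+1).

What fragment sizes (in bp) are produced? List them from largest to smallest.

Linear molecule, 3 cuts → 4 fragments:
  1158 − 0 = 1158 bp
  1987 − 1158 = 829 bp
  3586 − 1987 = 1599 bp
  4065 − 3586 = 479 bp
Sorted largest to smallest: 1599, 1158, 829, 479 bp.

1599, 1158, 829, 479 bp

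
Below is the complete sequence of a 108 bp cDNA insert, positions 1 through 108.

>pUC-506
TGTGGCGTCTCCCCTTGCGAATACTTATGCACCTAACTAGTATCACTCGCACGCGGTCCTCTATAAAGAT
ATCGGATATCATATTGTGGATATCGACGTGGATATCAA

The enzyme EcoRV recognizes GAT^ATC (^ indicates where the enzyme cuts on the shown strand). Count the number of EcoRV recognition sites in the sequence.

GATATC occurs starting at positions 68, 75, 89, 101.
EcoRV cuts at 4 sites.

4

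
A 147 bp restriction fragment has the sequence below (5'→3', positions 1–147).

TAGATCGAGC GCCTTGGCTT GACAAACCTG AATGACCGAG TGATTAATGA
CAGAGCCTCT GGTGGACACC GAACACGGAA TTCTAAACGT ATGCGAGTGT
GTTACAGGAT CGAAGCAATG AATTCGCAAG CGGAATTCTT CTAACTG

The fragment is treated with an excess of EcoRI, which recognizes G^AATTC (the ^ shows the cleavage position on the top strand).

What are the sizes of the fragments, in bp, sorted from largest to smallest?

EcoRI sites (GAATTC) start at positions 78, 120, 133.
EcoRI cuts after the first base of each site, so after positions 78, 120, 133.
Linear molecule, 3 cuts → 4 fragments:
  1–78 → 78 bp
  79–120 → 42 bp
  121–133 → 13 bp
  134–147 → 14 bp
Sorted largest to smallest: 78, 42, 14, 13 bp.

78, 42, 14, 13 bp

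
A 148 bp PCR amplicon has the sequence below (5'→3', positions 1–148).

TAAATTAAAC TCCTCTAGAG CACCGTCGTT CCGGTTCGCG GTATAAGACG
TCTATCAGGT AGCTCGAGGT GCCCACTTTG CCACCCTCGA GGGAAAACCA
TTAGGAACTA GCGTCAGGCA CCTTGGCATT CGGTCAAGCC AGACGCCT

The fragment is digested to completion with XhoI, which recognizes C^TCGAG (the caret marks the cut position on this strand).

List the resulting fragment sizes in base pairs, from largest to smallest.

XhoI sites (CTCGAG) start at positions 63, 86.
XhoI cuts after the first base of each site, so after positions 63, 86.
Linear molecule, 2 cuts → 3 fragments:
  1–63 → 63 bp
  64–86 → 23 bp
  87–148 → 62 bp
Sorted largest to smallest: 63, 62, 23 bp.

63, 62, 23 bp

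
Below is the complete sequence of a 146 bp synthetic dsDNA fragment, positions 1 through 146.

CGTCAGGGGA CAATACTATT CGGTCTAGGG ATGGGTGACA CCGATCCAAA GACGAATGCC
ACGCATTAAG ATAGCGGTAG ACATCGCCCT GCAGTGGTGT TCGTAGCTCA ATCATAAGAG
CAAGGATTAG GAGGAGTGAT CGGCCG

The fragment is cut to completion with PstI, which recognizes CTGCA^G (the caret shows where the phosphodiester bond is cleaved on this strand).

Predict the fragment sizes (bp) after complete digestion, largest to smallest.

The PstI site (CTGCAG) starts at position 89.
PstI cuts after base 5 of each site (before the last base), so after position 93.
Linear molecule, 1 cut → 2 fragments:
  1–93 → 93 bp
  94–146 → 53 bp
Sorted largest to smallest: 93, 53 bp.

93, 53 bp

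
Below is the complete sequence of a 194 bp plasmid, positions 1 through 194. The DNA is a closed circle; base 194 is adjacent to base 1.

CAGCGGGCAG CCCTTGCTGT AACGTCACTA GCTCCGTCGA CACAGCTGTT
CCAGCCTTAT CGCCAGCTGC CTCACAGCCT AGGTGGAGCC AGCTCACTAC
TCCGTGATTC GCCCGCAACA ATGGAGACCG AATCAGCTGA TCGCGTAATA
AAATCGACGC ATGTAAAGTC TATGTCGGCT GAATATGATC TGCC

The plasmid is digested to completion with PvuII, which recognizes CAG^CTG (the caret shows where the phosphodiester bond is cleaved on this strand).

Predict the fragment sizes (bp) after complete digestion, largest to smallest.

PvuII sites (CAGCTG) start at positions 43, 64, 134.
PvuII cuts after base 3 of each site, so after positions 45, 66, 136.
Circular molecule, 3 cuts → 3 fragments:
  46–66 → 21 bp
  67–136 → 70 bp
  137–194 then 1–45 → 58 + 45 = 103 bp
Sorted largest to smallest: 103, 70, 21 bp.

103, 70, 21 bp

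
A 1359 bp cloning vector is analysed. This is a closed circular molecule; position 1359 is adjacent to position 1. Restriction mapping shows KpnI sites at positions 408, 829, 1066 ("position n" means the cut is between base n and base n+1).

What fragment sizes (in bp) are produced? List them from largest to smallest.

Circular molecule, 3 cuts → 3 fragments:
  829 − 408 = 421 bp
  1066 − 829 = 237 bp
  wrap: 1359 − 1066 + 408 = 701 bp
Sorted largest to smallest: 701, 421, 237 bp.

701, 421, 237 bp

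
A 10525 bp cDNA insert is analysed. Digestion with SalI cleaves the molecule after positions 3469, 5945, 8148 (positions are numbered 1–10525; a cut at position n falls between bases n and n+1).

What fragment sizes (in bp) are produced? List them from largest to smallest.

3469, 2476, 2377, 2203 bp

Linear molecule, 3 cuts → 4 fragments:
  3469 − 0 = 3469 bp
  5945 − 3469 = 2476 bp
  8148 − 5945 = 2203 bp
  10525 − 8148 = 2377 bp
Sorted largest to smallest: 3469, 2476, 2377, 2203 bp.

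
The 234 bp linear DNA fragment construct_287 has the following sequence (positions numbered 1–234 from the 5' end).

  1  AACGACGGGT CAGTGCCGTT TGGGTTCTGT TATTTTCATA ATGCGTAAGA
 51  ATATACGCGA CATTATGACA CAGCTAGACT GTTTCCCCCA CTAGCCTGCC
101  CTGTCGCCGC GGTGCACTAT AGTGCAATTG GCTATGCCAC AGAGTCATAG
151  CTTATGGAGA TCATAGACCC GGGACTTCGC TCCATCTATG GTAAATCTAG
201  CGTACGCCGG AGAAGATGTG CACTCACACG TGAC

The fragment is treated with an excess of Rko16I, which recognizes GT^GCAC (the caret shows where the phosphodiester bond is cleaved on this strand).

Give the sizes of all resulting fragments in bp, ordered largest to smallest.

113, 106, 15 bp

Rko16I sites (GTGCAC) start at positions 112, 218.
Rko16I cuts after base 2 of each site, so after positions 113, 219.
Linear molecule, 2 cuts → 3 fragments:
  1–113 → 113 bp
  114–219 → 106 bp
  220–234 → 15 bp
Sorted largest to smallest: 113, 106, 15 bp.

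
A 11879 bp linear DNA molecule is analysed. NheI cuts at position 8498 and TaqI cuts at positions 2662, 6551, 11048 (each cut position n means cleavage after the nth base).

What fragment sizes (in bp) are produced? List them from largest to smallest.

3889, 2662, 2550, 1947, 831 bp

Combined cut positions (sorted): 2662, 6551, 8498, 11048.
Linear molecule, 4 cuts → 5 fragments:
  2662 − 0 = 2662 bp
  6551 − 2662 = 3889 bp
  8498 − 6551 = 1947 bp
  11048 − 8498 = 2550 bp
  11879 − 11048 = 831 bp
Sorted largest to smallest: 3889, 2662, 2550, 1947, 831 bp.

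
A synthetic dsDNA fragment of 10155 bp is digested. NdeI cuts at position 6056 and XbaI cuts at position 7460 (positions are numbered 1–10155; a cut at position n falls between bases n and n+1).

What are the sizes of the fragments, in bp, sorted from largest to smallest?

Combined cut positions (sorted): 6056, 7460.
Linear molecule, 2 cuts → 3 fragments:
  6056 − 0 = 6056 bp
  7460 − 6056 = 1404 bp
  10155 − 7460 = 2695 bp
Sorted largest to smallest: 6056, 2695, 1404 bp.

6056, 2695, 1404 bp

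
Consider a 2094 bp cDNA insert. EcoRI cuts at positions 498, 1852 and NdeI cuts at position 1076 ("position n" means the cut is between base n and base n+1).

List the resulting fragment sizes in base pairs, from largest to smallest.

Combined cut positions (sorted): 498, 1076, 1852.
Linear molecule, 3 cuts → 4 fragments:
  498 − 0 = 498 bp
  1076 − 498 = 578 bp
  1852 − 1076 = 776 bp
  2094 − 1852 = 242 bp
Sorted largest to smallest: 776, 578, 498, 242 bp.

776, 578, 498, 242 bp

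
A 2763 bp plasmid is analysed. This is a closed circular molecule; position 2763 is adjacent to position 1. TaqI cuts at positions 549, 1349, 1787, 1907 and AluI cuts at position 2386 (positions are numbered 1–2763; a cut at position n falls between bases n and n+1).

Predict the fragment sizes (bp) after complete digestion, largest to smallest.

Combined cut positions (sorted): 549, 1349, 1787, 1907, 2386.
Circular molecule, 5 cuts → 5 fragments:
  1349 − 549 = 800 bp
  1787 − 1349 = 438 bp
  1907 − 1787 = 120 bp
  2386 − 1907 = 479 bp
  wrap: 2763 − 2386 + 549 = 926 bp
Sorted largest to smallest: 926, 800, 479, 438, 120 bp.

926, 800, 479, 438, 120 bp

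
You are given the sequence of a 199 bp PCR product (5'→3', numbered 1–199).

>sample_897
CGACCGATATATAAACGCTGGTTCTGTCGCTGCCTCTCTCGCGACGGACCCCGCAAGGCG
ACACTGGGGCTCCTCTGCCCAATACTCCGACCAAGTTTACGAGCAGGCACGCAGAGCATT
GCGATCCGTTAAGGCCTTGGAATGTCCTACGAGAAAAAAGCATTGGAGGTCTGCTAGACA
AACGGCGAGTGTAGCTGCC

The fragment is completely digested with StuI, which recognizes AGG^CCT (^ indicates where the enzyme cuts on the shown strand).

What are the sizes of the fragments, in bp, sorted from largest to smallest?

134, 65 bp

The StuI site (AGGCCT) starts at position 132.
StuI cuts after base 3 of each site, so after position 134.
Linear molecule, 1 cut → 2 fragments:
  1–134 → 134 bp
  135–199 → 65 bp
Sorted largest to smallest: 134, 65 bp.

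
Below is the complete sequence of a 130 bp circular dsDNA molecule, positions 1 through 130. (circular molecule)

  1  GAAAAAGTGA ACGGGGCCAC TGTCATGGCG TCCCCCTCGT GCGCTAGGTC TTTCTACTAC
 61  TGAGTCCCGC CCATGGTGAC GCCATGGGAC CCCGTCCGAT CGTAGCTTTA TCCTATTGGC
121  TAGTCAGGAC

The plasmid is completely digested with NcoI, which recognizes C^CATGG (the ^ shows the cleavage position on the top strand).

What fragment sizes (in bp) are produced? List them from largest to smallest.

NcoI sites (CCATGG) start at positions 71, 82.
NcoI cuts after the first base of each site, so after positions 71, 82.
Circular molecule, 2 cuts → 2 fragments:
  72–82 → 11 bp
  83–130 then 1–71 → 48 + 71 = 119 bp
Sorted largest to smallest: 119, 11 bp.

119, 11 bp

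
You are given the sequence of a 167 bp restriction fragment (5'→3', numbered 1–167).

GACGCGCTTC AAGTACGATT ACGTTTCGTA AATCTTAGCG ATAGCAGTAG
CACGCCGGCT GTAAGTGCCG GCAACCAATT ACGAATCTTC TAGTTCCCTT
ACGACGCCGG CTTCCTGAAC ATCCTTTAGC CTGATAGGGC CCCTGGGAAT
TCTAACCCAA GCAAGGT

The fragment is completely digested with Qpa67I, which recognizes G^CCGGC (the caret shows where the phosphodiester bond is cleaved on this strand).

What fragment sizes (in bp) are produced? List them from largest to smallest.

Qpa67I sites (GCCGGC) start at positions 54, 67, 106.
Qpa67I cuts after the first base of each site, so after positions 54, 67, 106.
Linear molecule, 3 cuts → 4 fragments:
  1–54 → 54 bp
  55–67 → 13 bp
  68–106 → 39 bp
  107–167 → 61 bp
Sorted largest to smallest: 61, 54, 39, 13 bp.

61, 54, 39, 13 bp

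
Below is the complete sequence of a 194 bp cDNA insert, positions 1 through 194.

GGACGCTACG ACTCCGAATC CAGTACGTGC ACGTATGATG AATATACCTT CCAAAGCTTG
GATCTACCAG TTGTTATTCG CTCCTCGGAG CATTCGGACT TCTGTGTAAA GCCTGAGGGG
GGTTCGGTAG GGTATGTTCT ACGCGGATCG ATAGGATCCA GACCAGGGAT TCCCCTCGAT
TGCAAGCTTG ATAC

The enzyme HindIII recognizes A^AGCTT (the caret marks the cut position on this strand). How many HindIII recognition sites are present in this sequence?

AAGCTT occurs starting at positions 54, 184.
HindIII cuts at 2 sites.

2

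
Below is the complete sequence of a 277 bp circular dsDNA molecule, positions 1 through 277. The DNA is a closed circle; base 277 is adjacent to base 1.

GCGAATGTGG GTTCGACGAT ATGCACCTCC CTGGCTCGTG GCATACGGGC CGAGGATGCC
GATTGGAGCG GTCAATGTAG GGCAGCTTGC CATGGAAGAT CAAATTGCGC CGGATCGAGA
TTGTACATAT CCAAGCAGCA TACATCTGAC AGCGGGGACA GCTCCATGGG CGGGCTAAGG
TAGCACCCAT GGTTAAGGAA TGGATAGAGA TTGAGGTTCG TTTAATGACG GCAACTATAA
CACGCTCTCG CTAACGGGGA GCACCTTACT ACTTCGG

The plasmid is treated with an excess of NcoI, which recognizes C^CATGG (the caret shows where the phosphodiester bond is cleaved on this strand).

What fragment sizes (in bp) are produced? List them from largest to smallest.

180, 74, 23 bp

NcoI sites (CCATGG) start at positions 90, 164, 187.
NcoI cuts after the first base of each site, so after positions 90, 164, 187.
Circular molecule, 3 cuts → 3 fragments:
  91–164 → 74 bp
  165–187 → 23 bp
  188–277 then 1–90 → 90 + 90 = 180 bp
Sorted largest to smallest: 180, 74, 23 bp.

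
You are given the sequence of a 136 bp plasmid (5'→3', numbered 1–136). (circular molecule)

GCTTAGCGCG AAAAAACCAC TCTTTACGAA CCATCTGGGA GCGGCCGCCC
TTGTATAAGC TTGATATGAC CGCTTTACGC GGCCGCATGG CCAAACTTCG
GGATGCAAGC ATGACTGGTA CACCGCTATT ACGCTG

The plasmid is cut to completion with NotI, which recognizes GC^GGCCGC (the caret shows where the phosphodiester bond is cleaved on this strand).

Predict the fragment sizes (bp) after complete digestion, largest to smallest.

98, 38 bp

NotI sites (GCGGCCGC) start at positions 41, 79.
NotI cuts after base 2 of each site, so after positions 42, 80.
Circular molecule, 2 cuts → 2 fragments:
  43–80 → 38 bp
  81–136 then 1–42 → 56 + 42 = 98 bp
Sorted largest to smallest: 98, 38 bp.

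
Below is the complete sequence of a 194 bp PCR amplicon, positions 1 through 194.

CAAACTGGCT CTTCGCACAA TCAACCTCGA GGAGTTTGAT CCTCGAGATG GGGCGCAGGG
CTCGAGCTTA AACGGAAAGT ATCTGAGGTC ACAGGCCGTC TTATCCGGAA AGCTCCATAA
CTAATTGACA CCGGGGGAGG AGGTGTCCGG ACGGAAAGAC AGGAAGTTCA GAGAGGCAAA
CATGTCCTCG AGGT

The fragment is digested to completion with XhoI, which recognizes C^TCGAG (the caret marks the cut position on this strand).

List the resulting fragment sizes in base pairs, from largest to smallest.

126, 26, 19, 16, 7 bp

XhoI sites (CTCGAG) start at positions 26, 42, 61, 187.
XhoI cuts after the first base of each site, so after positions 26, 42, 61, 187.
Linear molecule, 4 cuts → 5 fragments:
  1–26 → 26 bp
  27–42 → 16 bp
  43–61 → 19 bp
  62–187 → 126 bp
  188–194 → 7 bp
Sorted largest to smallest: 126, 26, 19, 16, 7 bp.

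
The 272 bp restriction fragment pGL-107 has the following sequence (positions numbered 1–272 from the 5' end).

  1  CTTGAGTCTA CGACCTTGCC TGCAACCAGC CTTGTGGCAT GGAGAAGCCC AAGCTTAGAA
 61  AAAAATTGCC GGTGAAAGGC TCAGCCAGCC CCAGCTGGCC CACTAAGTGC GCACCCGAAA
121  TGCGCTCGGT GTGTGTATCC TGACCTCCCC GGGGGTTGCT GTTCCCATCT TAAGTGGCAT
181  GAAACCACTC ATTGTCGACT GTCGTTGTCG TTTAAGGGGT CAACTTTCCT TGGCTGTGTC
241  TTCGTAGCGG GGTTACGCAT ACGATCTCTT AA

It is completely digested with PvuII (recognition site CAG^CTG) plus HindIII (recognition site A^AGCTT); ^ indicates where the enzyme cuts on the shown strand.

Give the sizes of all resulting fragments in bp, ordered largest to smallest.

178, 51, 43 bp

The PvuII site (CAGCTG) starts at position 92.
PvuII cuts after base 3 of each site, so after position 94.
The HindIII site (AAGCTT) starts at position 51.
HindIII cuts after the first base of each site, so after position 51.
Combined cut positions: 51, 94.
Linear molecule, 2 cuts → 3 fragments:
  1–51 → 51 bp
  52–94 → 43 bp
  95–272 → 178 bp
Sorted largest to smallest: 178, 51, 43 bp.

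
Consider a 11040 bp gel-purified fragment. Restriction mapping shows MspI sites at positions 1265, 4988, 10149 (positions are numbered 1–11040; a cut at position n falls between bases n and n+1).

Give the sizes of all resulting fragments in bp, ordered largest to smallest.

Linear molecule, 3 cuts → 4 fragments:
  1265 − 0 = 1265 bp
  4988 − 1265 = 3723 bp
  10149 − 4988 = 5161 bp
  11040 − 10149 = 891 bp
Sorted largest to smallest: 5161, 3723, 1265, 891 bp.

5161, 3723, 1265, 891 bp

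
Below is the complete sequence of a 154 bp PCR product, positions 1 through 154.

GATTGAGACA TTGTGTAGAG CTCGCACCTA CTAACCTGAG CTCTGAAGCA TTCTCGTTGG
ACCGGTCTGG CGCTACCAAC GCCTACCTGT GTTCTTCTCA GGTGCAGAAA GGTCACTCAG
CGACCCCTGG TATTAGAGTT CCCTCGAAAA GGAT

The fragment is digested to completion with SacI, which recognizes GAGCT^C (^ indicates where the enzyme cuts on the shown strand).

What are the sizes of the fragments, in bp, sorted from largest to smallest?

SacI sites (GAGCTC) start at positions 18, 38.
SacI cuts after base 5 of each site (before the last base), so after positions 22, 42.
Linear molecule, 2 cuts → 3 fragments:
  1–22 → 22 bp
  23–42 → 20 bp
  43–154 → 112 bp
Sorted largest to smallest: 112, 22, 20 bp.

112, 22, 20 bp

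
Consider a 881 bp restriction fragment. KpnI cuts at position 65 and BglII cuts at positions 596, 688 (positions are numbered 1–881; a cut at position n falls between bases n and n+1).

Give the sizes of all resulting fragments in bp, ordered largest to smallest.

Combined cut positions (sorted): 65, 596, 688.
Linear molecule, 3 cuts → 4 fragments:
  65 − 0 = 65 bp
  596 − 65 = 531 bp
  688 − 596 = 92 bp
  881 − 688 = 193 bp
Sorted largest to smallest: 531, 193, 92, 65 bp.

531, 193, 92, 65 bp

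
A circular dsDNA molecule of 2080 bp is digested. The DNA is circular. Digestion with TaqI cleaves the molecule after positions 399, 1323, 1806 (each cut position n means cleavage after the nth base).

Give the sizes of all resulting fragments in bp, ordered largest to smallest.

Circular molecule, 3 cuts → 3 fragments:
  1323 − 399 = 924 bp
  1806 − 1323 = 483 bp
  wrap: 2080 − 1806 + 399 = 673 bp
Sorted largest to smallest: 924, 673, 483 bp.

924, 673, 483 bp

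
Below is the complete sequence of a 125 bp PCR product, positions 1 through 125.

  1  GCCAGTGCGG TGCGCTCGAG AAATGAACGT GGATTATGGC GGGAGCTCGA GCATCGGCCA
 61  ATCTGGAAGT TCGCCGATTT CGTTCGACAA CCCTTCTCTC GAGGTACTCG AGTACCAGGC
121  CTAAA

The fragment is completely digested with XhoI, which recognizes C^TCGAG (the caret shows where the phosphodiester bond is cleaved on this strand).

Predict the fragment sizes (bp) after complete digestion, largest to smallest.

XhoI sites (CTCGAG) start at positions 15, 46, 98, 107.
XhoI cuts after the first base of each site, so after positions 15, 46, 98, 107.
Linear molecule, 4 cuts → 5 fragments:
  1–15 → 15 bp
  16–46 → 31 bp
  47–98 → 52 bp
  99–107 → 9 bp
  108–125 → 18 bp
Sorted largest to smallest: 52, 31, 18, 15, 9 bp.

52, 31, 18, 15, 9 bp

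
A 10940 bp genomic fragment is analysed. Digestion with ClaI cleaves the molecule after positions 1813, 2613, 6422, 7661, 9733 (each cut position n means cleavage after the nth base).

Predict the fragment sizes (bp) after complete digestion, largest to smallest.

Linear molecule, 5 cuts → 6 fragments:
  1813 − 0 = 1813 bp
  2613 − 1813 = 800 bp
  6422 − 2613 = 3809 bp
  7661 − 6422 = 1239 bp
  9733 − 7661 = 2072 bp
  10940 − 9733 = 1207 bp
Sorted largest to smallest: 3809, 2072, 1813, 1239, 1207, 800 bp.

3809, 2072, 1813, 1239, 1207, 800 bp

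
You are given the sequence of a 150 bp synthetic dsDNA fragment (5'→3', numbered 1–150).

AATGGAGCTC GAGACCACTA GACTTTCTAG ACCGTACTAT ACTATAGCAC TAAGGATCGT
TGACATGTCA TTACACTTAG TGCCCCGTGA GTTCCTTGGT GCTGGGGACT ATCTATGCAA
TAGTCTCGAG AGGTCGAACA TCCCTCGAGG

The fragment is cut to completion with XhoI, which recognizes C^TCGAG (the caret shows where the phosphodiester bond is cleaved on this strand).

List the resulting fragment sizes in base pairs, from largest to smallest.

117, 19, 8, 6 bp

XhoI sites (CTCGAG) start at positions 8, 125, 144.
XhoI cuts after the first base of each site, so after positions 8, 125, 144.
Linear molecule, 3 cuts → 4 fragments:
  1–8 → 8 bp
  9–125 → 117 bp
  126–144 → 19 bp
  145–150 → 6 bp
Sorted largest to smallest: 117, 19, 8, 6 bp.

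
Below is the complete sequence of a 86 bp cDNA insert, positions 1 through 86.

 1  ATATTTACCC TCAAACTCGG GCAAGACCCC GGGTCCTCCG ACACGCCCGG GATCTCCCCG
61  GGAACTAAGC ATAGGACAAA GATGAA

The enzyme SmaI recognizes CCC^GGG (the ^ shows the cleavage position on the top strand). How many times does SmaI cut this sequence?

3

CCCGGG occurs starting at positions 28, 46, 57.
SmaI cuts at 3 sites.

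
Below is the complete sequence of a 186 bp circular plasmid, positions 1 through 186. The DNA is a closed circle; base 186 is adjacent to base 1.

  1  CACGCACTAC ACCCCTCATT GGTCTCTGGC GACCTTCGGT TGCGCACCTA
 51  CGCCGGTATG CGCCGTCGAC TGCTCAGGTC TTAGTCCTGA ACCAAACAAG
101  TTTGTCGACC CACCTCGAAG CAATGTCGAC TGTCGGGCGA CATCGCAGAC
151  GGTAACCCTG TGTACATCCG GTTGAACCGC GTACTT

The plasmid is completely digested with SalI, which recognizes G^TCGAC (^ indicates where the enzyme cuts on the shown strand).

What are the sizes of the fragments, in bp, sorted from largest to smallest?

126, 39, 21 bp

SalI sites (GTCGAC) start at positions 65, 104, 125.
SalI cuts after the first base of each site, so after positions 65, 104, 125.
Circular molecule, 3 cuts → 3 fragments:
  66–104 → 39 bp
  105–125 → 21 bp
  126–186 then 1–65 → 61 + 65 = 126 bp
Sorted largest to smallest: 126, 39, 21 bp.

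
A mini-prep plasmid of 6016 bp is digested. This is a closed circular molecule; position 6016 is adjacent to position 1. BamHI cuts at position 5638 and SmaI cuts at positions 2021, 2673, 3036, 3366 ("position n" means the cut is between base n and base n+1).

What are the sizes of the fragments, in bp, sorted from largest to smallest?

Combined cut positions (sorted): 2021, 2673, 3036, 3366, 5638.
Circular molecule, 5 cuts → 5 fragments:
  2673 − 2021 = 652 bp
  3036 − 2673 = 363 bp
  3366 − 3036 = 330 bp
  5638 − 3366 = 2272 bp
  wrap: 6016 − 5638 + 2021 = 2399 bp
Sorted largest to smallest: 2399, 2272, 652, 363, 330 bp.

2399, 2272, 652, 363, 330 bp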